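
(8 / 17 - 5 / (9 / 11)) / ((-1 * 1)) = 5.64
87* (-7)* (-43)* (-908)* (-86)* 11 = 22493795016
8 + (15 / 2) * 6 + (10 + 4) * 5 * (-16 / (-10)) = 165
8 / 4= 2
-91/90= -1.01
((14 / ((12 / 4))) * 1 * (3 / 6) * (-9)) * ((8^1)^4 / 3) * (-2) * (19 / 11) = 1089536 / 11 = 99048.73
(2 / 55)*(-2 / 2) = -2 / 55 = -0.04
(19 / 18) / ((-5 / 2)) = -19 / 45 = -0.42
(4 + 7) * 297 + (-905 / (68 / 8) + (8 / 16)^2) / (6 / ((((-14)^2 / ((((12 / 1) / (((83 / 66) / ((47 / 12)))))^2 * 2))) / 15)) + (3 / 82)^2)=161700479072637748 / 49496350686273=3266.92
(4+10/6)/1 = 5.67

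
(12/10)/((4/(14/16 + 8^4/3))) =32789/80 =409.86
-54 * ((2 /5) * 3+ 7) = -2214 /5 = -442.80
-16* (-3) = 48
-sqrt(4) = -2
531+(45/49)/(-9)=26014/49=530.90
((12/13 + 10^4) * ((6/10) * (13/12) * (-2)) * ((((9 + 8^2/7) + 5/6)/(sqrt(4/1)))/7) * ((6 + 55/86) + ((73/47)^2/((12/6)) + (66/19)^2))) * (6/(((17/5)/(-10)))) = 176877584162006450/28563825731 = 6192363.23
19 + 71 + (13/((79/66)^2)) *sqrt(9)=731574/6241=117.22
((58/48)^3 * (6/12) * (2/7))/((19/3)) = 24389/612864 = 0.04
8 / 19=0.42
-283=-283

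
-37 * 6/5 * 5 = -222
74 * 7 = 518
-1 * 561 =-561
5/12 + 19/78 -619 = -96461/156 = -618.34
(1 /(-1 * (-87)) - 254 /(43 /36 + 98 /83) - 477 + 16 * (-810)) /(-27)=501.63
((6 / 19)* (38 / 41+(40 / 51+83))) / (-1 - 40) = -354262 / 542963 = -0.65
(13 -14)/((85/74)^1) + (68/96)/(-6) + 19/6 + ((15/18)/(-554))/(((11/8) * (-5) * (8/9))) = 81239153/37295280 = 2.18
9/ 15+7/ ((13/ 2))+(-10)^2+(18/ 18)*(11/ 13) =6664/ 65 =102.52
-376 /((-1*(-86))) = -188 /43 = -4.37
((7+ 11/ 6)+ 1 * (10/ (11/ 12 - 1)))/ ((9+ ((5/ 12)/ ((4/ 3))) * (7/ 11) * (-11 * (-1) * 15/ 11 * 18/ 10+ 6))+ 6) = -232/ 45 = -5.16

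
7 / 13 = 0.54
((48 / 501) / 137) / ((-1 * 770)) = -8 / 8808415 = -0.00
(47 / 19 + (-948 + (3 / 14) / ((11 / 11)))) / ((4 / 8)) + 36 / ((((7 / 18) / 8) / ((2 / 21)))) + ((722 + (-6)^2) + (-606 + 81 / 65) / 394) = -25359995169 / 23842910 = -1063.63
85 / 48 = 1.77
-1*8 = -8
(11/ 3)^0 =1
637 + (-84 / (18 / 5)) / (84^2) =963139 / 1512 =637.00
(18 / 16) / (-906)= -3 / 2416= -0.00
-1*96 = -96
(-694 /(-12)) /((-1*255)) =-0.23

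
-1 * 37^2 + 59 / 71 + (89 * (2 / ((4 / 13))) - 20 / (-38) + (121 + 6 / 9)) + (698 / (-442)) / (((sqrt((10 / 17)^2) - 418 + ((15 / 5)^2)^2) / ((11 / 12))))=-42280091557 / 63343644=-667.47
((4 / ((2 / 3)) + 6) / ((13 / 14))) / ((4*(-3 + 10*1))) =6 / 13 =0.46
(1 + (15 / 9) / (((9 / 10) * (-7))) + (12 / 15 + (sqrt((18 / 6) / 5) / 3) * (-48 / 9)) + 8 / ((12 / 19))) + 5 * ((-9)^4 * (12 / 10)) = 37214291 / 945 - 16 * sqrt(15) / 45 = 39378.83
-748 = -748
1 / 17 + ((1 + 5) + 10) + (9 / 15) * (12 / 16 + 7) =7041 / 340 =20.71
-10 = -10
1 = 1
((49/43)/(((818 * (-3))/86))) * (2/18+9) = -4018/11043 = -0.36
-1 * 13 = -13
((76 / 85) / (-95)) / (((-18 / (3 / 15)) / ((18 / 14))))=2 / 14875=0.00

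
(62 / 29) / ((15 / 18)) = 372 / 145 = 2.57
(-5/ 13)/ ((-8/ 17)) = 85/ 104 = 0.82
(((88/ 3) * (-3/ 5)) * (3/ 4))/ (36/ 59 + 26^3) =-1947/ 2592550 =-0.00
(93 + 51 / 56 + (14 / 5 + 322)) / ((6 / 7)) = 117239 / 240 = 488.50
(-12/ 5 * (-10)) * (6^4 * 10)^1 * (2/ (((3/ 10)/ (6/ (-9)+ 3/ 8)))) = -604800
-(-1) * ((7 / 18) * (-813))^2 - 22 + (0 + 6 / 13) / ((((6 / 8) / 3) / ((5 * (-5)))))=46750021 / 468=99893.21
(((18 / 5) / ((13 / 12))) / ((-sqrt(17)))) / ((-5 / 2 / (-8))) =-3456 * sqrt(17) / 5525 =-2.58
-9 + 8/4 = -7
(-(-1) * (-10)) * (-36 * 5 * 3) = 5400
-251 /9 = -27.89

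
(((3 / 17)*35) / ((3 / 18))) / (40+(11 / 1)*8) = 315 / 1088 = 0.29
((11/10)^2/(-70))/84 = -121/588000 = -0.00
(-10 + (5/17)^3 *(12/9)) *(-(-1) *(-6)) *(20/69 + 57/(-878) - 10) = -86987229770/148819683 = -584.51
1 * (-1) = -1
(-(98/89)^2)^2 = 92236816/62742241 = 1.47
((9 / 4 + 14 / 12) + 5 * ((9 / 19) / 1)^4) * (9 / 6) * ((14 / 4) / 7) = 5736821 / 2085136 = 2.75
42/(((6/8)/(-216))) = -12096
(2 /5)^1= 0.40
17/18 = 0.94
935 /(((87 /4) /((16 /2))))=343.91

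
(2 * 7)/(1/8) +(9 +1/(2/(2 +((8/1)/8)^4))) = 245/2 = 122.50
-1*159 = -159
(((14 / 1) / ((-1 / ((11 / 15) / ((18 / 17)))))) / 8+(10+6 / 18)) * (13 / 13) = 9851 / 1080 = 9.12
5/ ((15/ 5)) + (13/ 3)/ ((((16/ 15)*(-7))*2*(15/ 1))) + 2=3.65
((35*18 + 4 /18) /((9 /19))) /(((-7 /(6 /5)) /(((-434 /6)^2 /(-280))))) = 25891262 /6075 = 4261.94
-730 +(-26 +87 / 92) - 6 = -70017 / 92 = -761.05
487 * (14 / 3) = 2272.67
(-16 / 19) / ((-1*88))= 2 / 209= 0.01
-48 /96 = -1 /2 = -0.50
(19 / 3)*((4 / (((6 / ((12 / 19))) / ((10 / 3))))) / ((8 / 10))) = 100 / 9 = 11.11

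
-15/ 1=-15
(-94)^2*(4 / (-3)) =-35344 / 3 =-11781.33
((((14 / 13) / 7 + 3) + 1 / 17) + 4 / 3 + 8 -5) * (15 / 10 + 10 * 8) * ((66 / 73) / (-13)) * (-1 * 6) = 53822274 / 209729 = 256.63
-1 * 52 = -52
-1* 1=-1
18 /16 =9 /8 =1.12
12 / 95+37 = 3527 / 95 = 37.13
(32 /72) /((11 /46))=184 /99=1.86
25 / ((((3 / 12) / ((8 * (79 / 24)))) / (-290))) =-2291000 / 3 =-763666.67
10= 10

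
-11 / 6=-1.83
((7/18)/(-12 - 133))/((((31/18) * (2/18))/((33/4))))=-2079/17980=-0.12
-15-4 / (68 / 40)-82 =-99.35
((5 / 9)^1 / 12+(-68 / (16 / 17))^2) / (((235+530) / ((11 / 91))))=0.82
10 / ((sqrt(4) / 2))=10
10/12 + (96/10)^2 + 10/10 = 14099/150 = 93.99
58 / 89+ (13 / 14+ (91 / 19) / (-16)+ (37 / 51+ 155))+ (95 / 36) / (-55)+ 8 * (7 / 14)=51304972637 / 318746736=160.96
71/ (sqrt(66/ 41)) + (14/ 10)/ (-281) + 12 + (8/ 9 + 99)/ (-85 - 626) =106579252/ 8990595 + 71 * sqrt(2706)/ 66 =67.81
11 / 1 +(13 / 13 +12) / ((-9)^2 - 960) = 9656 / 879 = 10.99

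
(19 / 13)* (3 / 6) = 0.73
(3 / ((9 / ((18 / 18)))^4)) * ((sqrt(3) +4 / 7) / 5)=4 / 76545 +sqrt(3) / 10935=0.00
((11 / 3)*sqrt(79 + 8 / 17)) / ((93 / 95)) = 33.39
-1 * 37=-37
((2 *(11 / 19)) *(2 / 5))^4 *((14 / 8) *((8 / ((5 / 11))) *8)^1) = 4617654272 / 407253125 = 11.34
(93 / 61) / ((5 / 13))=1209 / 305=3.96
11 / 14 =0.79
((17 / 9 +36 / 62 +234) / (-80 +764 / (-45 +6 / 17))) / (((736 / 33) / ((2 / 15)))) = -1596595 / 109677504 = -0.01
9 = 9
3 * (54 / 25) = 162 / 25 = 6.48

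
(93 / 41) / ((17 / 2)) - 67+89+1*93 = 80341 / 697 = 115.27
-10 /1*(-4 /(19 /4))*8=67.37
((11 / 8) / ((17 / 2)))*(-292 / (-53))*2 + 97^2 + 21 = 8498036 / 901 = 9431.78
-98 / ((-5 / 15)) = 294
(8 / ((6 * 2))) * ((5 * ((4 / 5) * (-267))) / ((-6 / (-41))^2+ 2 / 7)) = -4189052 / 1807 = -2318.24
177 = 177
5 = 5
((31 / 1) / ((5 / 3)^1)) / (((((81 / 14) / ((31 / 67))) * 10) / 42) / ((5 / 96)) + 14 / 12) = 847602 / 2658125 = 0.32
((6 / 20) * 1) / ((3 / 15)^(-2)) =3 / 250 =0.01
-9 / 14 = -0.64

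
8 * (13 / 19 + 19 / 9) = 3824 / 171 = 22.36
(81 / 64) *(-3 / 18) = -27 / 128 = -0.21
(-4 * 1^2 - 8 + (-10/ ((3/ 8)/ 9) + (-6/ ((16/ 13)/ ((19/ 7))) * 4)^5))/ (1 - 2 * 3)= 223404184451349/ 2689120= 83077060.32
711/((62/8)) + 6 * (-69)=-9990/31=-322.26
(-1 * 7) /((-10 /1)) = 7 /10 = 0.70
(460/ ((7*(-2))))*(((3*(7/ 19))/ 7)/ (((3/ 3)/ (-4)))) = 2760/ 133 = 20.75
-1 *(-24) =24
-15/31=-0.48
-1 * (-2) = 2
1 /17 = 0.06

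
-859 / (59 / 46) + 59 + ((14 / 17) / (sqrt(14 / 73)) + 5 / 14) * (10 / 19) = -4790914 / 7847 + 10 * sqrt(1022) / 323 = -609.55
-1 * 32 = -32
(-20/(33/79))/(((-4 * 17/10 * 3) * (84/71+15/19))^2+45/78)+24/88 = 15375963289031/63231296025447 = 0.24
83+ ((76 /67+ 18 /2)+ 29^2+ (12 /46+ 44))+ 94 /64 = 48319051 /49312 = 979.86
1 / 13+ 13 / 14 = 183 / 182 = 1.01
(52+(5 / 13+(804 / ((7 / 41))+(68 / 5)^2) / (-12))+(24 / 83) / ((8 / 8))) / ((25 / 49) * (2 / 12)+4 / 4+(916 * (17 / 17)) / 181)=-57.79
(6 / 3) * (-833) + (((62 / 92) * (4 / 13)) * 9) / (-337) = -167871716 / 100763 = -1666.01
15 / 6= 5 / 2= 2.50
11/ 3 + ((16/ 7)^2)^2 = 223019/ 7203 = 30.96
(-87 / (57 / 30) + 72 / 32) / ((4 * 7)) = -3309 / 2128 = -1.55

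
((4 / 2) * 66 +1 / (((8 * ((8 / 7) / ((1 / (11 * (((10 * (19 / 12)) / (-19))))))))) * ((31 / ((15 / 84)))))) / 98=5761533 / 4277504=1.35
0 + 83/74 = 83/74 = 1.12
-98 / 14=-7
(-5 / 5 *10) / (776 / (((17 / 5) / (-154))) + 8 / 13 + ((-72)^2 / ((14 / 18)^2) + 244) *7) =-7735 / 20533846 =-0.00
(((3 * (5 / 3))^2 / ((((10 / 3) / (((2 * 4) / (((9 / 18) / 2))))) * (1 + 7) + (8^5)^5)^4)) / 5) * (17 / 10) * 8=88128 / 2639998625329493967804138546117758278250528968908542771045641605005946486862383714358196699761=0.00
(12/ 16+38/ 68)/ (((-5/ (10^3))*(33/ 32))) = -142400/ 561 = -253.83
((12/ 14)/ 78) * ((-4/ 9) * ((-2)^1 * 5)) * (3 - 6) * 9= -120/ 91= -1.32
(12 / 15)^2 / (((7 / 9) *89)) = 144 / 15575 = 0.01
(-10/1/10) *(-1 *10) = 10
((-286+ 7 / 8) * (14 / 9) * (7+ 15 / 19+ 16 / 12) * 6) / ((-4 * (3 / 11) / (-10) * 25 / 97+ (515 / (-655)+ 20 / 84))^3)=2916481338862015800110235 / 16896204472544220526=172611.63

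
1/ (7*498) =1/ 3486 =0.00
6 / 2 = 3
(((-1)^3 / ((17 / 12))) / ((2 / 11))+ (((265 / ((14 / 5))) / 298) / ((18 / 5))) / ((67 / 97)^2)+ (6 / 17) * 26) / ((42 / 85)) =156996117925 / 14158449648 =11.09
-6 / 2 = -3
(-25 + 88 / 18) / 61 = -181 / 549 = -0.33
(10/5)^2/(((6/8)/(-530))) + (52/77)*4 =-652336/231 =-2823.97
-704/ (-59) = 704/ 59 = 11.93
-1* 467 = -467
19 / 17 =1.12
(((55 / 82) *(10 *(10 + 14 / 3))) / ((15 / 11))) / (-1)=-26620 / 369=-72.14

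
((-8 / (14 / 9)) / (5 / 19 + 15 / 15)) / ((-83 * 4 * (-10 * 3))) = -19 / 46480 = -0.00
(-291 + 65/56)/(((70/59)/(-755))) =144601979/784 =184441.30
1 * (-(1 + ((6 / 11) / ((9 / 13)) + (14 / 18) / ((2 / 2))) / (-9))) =-736 / 891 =-0.83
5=5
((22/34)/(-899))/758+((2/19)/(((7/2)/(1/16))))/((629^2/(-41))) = -82066359/71715300889652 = -0.00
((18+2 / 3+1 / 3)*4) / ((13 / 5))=29.23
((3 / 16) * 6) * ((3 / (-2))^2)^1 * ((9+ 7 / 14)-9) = 81 / 64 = 1.27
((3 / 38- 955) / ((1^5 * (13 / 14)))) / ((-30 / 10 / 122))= 30989098 / 741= 41820.65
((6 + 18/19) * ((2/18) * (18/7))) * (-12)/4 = -792/133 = -5.95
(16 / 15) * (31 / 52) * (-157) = -19468 / 195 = -99.84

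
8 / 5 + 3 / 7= 71 / 35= 2.03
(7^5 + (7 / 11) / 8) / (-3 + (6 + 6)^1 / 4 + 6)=1479023 / 528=2801.18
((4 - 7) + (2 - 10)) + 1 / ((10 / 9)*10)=-1091 / 100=-10.91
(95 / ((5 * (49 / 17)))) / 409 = 323 / 20041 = 0.02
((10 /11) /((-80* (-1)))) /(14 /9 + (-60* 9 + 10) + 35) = -9 /390808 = -0.00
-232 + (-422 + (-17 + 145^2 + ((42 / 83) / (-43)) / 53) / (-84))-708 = -12807442135 / 7944594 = -1612.10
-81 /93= -27 /31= -0.87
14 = 14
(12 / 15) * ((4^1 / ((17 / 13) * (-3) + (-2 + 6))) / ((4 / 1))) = 52 / 5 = 10.40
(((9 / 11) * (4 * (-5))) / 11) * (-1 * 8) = 1440 / 121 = 11.90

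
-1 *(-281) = 281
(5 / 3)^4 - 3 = 382 / 81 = 4.72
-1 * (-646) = 646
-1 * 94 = -94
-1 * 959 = -959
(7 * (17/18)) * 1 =119/18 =6.61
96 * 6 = 576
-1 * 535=-535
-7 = -7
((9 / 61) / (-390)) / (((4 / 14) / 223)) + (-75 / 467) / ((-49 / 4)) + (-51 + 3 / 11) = -203638238019 / 3992168180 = -51.01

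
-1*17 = -17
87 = 87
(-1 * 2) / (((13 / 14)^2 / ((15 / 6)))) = -980 / 169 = -5.80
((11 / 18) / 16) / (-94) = -11 / 27072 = -0.00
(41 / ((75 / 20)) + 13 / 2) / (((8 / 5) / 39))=6799 / 16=424.94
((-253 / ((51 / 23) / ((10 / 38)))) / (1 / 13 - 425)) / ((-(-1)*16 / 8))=0.04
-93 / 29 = -3.21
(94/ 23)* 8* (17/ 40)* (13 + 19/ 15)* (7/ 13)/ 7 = 341972/ 22425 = 15.25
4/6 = 2/3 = 0.67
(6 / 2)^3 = 27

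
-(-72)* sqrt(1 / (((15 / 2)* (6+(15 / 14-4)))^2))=672 / 215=3.13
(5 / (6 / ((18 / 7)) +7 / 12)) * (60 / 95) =144 / 133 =1.08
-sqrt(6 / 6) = -1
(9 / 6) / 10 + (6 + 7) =263 / 20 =13.15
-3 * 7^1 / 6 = -7 / 2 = -3.50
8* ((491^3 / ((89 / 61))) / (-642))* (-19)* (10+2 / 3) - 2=17560540447978 / 85707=204890387.58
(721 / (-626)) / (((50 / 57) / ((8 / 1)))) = -82194 / 7825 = -10.50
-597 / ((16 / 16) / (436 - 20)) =-248352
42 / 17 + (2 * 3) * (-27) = -2712 / 17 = -159.53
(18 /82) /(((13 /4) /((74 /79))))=2664 /42107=0.06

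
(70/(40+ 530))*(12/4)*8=56/19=2.95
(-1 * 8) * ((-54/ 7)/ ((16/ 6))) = 162/ 7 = 23.14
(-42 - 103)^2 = 21025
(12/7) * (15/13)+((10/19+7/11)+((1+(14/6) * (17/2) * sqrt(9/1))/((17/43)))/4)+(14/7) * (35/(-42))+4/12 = 310892299/7759752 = 40.06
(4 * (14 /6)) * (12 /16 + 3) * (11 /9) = 385 /9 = 42.78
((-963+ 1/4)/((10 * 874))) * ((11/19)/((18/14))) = -296527/5978160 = -0.05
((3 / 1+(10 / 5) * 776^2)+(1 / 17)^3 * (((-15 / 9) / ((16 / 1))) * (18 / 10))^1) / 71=94671937837 / 5581168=16962.75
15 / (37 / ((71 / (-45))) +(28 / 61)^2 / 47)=-186254655 / 291131191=-0.64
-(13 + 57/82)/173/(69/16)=-8984/489417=-0.02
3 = 3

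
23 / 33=0.70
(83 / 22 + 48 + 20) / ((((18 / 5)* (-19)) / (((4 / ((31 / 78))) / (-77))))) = 205270 / 1496649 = 0.14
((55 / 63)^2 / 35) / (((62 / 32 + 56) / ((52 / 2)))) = 251680 / 25754841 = 0.01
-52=-52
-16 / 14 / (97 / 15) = -120 / 679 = -0.18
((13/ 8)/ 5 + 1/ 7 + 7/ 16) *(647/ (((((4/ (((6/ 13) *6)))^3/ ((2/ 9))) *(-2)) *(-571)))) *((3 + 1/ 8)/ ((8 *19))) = 786105/ 1010953216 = 0.00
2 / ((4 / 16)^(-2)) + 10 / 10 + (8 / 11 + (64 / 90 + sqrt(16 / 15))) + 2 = 4 * sqrt(15) / 15 + 18071 / 3960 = 5.60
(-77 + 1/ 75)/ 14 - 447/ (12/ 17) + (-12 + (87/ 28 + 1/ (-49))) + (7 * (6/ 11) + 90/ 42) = -25940774/ 40425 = -641.70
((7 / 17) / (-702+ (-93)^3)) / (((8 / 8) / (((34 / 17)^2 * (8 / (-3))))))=224 / 41058009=0.00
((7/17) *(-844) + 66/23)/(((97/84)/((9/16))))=-12735009/75854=-167.89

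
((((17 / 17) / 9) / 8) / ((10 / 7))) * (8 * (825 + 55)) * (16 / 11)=896 / 9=99.56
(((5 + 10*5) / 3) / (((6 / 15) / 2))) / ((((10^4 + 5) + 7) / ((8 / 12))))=275 / 45054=0.01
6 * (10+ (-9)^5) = -354234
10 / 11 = 0.91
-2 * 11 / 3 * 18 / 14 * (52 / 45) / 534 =-572 / 28035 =-0.02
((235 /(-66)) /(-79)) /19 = 235 /99066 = 0.00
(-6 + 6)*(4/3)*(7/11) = 0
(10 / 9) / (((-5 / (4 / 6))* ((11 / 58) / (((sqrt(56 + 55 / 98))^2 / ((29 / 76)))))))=-1685072 / 14553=-115.79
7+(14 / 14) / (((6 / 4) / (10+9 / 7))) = 305 / 21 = 14.52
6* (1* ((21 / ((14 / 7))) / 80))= 63 / 80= 0.79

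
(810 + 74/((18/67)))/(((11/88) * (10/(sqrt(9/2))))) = 19538 * sqrt(2)/15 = 1842.06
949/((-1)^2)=949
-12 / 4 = -3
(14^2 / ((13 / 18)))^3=43912253952 / 2197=19987370.94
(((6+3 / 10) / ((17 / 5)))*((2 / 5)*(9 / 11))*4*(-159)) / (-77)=51516 / 10285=5.01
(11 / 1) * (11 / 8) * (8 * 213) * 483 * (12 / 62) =74690154 / 31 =2409359.81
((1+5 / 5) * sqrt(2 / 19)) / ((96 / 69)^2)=529 * sqrt(38) / 9728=0.34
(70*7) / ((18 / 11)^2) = 182.99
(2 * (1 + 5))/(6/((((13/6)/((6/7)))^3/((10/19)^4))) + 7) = 1178473515492/690242244037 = 1.71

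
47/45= 1.04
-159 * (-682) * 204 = 22121352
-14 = -14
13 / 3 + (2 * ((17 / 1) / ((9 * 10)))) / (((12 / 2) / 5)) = 251 / 54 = 4.65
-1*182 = -182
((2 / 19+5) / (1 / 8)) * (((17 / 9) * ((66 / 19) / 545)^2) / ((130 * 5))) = 3192464 / 662120704375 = 0.00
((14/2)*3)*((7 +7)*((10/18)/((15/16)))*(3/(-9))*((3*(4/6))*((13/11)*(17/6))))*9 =-346528/99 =-3500.28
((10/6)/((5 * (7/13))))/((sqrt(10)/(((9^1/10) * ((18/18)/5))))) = 39 * sqrt(10)/3500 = 0.04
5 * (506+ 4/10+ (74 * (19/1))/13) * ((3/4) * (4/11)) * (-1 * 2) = -239676/143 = -1676.06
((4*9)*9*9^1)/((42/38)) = 18468/7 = 2638.29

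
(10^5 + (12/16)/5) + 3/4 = 1000009/10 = 100000.90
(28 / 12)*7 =16.33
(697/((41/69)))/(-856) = -1173/856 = -1.37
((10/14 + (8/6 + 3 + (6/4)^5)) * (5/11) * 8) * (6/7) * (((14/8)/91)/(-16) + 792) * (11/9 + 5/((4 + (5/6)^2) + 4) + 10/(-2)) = -9712045561975/97175232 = -99943.63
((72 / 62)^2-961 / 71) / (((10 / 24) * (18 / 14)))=-4656428 / 204693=-22.75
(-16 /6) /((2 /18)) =-24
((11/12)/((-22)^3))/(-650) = 1/7550400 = 0.00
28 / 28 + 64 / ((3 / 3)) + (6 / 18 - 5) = 181 / 3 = 60.33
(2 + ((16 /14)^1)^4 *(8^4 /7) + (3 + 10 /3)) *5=253759115 /50421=5032.81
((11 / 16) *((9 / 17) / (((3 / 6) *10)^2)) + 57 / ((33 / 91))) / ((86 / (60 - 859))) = -552639583 / 378400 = -1460.46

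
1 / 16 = 0.06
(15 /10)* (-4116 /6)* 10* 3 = -30870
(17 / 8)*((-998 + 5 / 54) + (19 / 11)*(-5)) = -10164079 / 4752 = -2138.91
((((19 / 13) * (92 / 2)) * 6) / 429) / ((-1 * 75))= -1748 / 139425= -0.01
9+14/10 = 52/5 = 10.40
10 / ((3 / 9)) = 30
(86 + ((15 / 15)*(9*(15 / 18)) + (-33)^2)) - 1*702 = 961 / 2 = 480.50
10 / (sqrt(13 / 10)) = 10 * sqrt(130) / 13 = 8.77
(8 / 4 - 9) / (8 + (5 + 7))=-0.35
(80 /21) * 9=34.29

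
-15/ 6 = -5/ 2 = -2.50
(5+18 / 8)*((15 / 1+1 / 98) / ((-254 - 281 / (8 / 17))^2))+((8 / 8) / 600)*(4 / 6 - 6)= -4466736938 / 511146353025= -0.01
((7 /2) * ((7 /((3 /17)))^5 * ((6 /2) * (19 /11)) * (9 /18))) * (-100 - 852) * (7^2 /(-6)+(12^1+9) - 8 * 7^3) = 6189176431020136351 /2673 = 2315441986913631.26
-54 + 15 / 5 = -51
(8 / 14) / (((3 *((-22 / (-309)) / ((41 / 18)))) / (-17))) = -71791 / 693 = -103.59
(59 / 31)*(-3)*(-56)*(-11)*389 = -42413448 / 31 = -1368175.74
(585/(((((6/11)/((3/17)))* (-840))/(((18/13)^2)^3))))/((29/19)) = -1.04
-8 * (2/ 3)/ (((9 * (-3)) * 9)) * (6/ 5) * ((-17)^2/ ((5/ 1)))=9248/ 6075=1.52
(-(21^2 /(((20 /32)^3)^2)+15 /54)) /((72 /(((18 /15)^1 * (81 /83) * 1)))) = -6242931591 /51875000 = -120.35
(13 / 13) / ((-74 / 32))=-16 / 37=-0.43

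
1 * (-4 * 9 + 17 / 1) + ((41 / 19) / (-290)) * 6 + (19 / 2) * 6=104567 / 2755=37.96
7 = 7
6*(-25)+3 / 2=-297 / 2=-148.50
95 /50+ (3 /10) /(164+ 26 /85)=265609 /139660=1.90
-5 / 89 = -0.06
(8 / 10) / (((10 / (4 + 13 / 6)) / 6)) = 74 / 25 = 2.96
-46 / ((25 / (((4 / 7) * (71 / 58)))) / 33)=-215556 / 5075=-42.47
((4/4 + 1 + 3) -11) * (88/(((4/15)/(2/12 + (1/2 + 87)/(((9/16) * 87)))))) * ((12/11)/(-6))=61220/87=703.68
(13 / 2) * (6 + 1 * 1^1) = 45.50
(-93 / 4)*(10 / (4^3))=-465 / 128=-3.63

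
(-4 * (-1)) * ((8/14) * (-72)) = -1152/7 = -164.57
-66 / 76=-33 / 38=-0.87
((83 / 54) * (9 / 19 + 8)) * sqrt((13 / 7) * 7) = 13363 * sqrt(13) / 1026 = 46.96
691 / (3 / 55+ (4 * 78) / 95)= 722095 / 3489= 206.96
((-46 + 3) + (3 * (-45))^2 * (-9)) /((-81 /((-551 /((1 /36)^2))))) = -1446423488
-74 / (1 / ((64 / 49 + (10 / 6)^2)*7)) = -133274 / 63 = -2115.46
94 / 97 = 0.97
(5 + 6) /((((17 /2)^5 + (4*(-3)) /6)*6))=176 /4259379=0.00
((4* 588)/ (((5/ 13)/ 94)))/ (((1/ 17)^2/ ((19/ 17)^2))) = 1037565984/ 5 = 207513196.80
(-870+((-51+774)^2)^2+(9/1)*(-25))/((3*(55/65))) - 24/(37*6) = 43810378884098/407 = 107642208560.44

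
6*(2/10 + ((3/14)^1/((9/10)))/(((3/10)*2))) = 376/105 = 3.58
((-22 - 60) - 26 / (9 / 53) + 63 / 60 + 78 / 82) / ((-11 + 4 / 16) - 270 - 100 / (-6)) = 1720351 / 1948935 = 0.88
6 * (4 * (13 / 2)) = 156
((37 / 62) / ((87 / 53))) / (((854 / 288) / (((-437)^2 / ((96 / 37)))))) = 13856137733 / 1535492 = 9023.91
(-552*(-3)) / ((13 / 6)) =9936 / 13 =764.31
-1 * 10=-10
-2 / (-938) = 1 / 469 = 0.00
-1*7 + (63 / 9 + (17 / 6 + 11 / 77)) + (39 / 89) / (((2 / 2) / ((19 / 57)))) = 11671 / 3738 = 3.12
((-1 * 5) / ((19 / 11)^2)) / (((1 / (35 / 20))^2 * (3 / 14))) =-207515 / 8664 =-23.95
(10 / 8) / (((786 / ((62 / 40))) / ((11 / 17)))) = 341 / 213792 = 0.00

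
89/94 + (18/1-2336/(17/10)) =-2165563/1598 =-1355.17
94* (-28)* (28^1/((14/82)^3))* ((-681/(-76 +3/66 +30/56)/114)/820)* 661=-2086438345904/2206755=-945478.02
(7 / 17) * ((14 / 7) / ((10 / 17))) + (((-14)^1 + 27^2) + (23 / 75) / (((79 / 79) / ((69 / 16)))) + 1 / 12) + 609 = 1592167 / 1200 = 1326.81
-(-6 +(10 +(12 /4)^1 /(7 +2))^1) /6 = -13 /18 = -0.72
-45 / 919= -0.05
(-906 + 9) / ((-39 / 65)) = 1495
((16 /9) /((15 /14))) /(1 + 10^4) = 224 /1350135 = 0.00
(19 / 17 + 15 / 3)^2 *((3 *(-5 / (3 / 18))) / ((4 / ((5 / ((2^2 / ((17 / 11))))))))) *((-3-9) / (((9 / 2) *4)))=202800 / 187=1084.49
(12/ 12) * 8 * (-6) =-48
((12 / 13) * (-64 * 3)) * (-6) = 13824 / 13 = 1063.38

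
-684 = -684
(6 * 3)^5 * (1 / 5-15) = -139828032 / 5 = -27965606.40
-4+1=-3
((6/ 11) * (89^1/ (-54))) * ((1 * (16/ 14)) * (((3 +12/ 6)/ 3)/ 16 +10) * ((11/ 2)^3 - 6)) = -55380695/ 33264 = -1664.88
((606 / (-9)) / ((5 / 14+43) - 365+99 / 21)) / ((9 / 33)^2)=342188 / 119799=2.86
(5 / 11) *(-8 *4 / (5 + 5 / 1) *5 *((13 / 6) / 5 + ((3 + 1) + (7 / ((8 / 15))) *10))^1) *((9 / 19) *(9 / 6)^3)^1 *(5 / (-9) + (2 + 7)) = -146538 / 11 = -13321.64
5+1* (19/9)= 64/9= 7.11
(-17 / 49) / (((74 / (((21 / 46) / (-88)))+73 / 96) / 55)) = 0.00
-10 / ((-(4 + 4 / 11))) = 55 / 24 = 2.29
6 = 6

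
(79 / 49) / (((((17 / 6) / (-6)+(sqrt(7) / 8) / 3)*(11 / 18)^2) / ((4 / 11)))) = -250636032 / 71284367 - 22114944*sqrt(7) / 71284367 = -4.34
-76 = -76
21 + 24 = 45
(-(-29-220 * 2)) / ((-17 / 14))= -6566 / 17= -386.24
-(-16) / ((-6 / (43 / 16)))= -43 / 6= -7.17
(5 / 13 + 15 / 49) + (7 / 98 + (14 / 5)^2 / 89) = 2410179 / 2834650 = 0.85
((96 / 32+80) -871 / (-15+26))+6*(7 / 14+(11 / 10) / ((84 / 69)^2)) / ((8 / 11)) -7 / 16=4701457 / 344960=13.63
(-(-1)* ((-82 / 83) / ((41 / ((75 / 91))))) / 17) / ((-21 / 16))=0.00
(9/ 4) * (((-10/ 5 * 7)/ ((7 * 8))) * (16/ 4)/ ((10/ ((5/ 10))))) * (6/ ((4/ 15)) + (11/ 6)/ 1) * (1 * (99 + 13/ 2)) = -46209/ 160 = -288.81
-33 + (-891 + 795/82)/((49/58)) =-2162040/2009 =-1076.18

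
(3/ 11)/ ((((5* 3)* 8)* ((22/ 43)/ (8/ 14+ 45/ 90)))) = 129/ 27104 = 0.00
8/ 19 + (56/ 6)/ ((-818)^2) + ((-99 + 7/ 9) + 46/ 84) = -38947193239/ 400470714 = -97.25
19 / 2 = 9.50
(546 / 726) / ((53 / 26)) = 2366 / 6413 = 0.37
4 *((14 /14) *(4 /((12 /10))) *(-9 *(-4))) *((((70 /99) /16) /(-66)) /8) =-175 /4356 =-0.04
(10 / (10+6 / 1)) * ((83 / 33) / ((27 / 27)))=415 / 264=1.57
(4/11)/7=4/77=0.05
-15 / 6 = -5 / 2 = -2.50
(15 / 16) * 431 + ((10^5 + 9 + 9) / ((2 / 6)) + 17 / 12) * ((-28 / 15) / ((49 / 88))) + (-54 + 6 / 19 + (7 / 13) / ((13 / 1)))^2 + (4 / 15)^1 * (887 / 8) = -52099557334766549 / 51965025840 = -1002588.89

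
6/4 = 1.50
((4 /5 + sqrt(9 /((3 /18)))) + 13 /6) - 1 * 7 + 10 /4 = -23 /15 + 3 * sqrt(6) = 5.82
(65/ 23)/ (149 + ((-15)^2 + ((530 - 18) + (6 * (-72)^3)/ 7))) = -455/ 51365578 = -0.00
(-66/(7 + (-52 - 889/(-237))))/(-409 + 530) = 711/53768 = 0.01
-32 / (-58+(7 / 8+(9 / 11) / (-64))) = 22528 / 40225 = 0.56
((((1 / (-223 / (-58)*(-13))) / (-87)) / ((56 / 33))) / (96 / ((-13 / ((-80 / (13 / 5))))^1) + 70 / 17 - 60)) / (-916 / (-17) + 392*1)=3757 / 2117996020000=0.00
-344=-344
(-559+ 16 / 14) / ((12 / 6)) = -3905 / 14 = -278.93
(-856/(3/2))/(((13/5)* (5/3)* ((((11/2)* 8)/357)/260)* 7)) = -39687.27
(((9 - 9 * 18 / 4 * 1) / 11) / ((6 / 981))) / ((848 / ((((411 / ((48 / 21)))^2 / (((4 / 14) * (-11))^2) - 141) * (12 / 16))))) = -23986291689171 / 18492424192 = -1297.09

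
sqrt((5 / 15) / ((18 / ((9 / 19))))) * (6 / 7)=0.08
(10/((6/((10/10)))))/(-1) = -5/3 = -1.67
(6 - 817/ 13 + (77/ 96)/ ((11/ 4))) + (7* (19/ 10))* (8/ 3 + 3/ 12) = -2771/ 156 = -17.76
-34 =-34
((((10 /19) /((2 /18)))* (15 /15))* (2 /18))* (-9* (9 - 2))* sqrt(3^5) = -5670* sqrt(3) /19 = -516.88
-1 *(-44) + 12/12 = 45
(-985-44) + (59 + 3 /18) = -969.83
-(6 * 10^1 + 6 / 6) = -61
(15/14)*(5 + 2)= 15/2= 7.50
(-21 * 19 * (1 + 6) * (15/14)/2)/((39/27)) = -53865/52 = -1035.87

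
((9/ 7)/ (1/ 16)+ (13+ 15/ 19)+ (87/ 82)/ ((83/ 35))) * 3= 94525215/ 905198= 104.42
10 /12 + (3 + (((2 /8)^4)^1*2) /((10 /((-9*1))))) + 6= 37733 /3840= 9.83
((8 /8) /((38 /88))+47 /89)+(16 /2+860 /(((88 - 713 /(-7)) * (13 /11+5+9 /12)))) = 1576144669 /137087679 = 11.50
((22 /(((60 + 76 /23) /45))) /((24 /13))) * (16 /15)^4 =259072 /23625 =10.97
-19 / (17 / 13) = -247 / 17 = -14.53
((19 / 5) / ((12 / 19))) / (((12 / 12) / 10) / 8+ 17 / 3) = 1444 / 1363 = 1.06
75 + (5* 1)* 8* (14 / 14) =115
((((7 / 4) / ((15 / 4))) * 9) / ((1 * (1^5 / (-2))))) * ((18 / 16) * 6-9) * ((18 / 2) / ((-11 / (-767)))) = 11860.61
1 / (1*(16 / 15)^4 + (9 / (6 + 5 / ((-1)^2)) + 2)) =556875 / 2290271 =0.24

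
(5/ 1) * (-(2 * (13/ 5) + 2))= -36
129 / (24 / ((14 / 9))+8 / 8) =903 / 115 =7.85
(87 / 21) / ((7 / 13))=377 / 49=7.69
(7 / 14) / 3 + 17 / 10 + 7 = 133 / 15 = 8.87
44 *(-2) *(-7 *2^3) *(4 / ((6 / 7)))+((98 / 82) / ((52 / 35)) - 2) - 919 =141205373 / 6396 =22077.14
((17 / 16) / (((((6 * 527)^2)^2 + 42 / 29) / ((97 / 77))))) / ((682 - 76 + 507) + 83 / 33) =47821 / 3984112944226398137728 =0.00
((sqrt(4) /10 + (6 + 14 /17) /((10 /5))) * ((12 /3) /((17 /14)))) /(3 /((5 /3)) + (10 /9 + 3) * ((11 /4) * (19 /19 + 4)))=618912 /3034211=0.20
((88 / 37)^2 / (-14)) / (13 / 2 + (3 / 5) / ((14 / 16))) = -38720 / 688607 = -0.06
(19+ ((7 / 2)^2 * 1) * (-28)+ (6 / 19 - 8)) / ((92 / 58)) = -3973 / 19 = -209.11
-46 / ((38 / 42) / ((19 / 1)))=-966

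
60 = 60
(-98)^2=9604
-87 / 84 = -29 / 28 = -1.04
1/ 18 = 0.06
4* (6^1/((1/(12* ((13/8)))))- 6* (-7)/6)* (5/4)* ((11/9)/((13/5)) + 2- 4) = -110980/117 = -948.55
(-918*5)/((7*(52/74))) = -84915/91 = -933.13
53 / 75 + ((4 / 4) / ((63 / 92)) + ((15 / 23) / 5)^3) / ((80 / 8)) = 32689067 / 38326050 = 0.85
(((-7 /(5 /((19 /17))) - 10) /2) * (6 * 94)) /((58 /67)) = -9286401 /2465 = -3767.30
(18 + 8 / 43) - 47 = -1239 / 43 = -28.81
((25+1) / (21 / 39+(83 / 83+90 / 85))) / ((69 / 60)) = 57460 / 6601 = 8.70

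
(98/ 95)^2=9604/ 9025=1.06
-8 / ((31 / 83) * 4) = -166 / 31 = -5.35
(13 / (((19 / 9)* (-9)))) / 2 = -13 / 38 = -0.34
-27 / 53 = -0.51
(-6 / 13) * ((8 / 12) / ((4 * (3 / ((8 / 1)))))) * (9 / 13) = -0.14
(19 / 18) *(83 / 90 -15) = -24073 / 1620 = -14.86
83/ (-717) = -83/ 717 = -0.12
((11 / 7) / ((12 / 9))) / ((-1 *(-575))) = 33 / 16100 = 0.00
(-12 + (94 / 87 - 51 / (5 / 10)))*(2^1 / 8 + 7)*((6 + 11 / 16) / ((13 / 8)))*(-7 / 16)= 229943 / 156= 1473.99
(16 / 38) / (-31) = -8 / 589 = -0.01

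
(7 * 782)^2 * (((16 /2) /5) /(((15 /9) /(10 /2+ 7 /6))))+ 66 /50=4434772081 /25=177390883.24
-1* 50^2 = -2500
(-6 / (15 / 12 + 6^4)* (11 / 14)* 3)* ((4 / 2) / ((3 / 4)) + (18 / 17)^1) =-25080 / 617491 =-0.04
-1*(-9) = 9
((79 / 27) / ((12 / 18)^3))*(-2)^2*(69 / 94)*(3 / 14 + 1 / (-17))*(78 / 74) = 212589 / 44744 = 4.75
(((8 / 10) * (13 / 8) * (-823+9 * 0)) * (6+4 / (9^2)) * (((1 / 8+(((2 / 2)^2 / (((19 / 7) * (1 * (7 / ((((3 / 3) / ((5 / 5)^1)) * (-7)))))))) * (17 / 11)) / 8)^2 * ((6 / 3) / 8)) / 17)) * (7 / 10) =-18348785 / 95049856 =-0.19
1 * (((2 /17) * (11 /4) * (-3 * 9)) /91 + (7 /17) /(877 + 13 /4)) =-0.10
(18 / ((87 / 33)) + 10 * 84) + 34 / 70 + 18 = 878293 / 1015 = 865.31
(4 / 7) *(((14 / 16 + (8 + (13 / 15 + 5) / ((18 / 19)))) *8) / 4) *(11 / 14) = 179003 / 13230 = 13.53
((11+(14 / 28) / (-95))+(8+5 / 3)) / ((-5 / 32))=-188432 / 1425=-132.23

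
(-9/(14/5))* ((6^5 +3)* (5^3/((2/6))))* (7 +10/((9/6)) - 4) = -1268949375/14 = -90639241.07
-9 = -9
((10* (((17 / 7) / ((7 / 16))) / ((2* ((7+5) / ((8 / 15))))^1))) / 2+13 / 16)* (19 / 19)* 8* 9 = 10085 / 98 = 102.91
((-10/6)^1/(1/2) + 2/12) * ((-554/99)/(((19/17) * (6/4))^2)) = 6.30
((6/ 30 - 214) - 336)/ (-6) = 2749/ 30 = 91.63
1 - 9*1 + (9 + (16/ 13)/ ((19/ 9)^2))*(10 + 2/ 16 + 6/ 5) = 18218689/ 187720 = 97.05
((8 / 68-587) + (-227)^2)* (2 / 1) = 1732032 / 17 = 101884.24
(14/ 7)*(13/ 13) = 2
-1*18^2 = -324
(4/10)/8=1/20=0.05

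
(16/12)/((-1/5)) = -20/3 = -6.67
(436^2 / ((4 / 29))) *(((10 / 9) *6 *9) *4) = 330767040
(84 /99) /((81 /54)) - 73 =-72.43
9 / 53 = 0.17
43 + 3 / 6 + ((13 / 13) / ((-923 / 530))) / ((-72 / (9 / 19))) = 3051703 / 70148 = 43.50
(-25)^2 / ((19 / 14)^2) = 122500 / 361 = 339.34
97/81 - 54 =-4277/81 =-52.80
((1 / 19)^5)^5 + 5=5.00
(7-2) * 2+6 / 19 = 196 / 19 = 10.32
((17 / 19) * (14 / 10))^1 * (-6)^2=4284 / 95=45.09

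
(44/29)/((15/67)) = 2948/435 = 6.78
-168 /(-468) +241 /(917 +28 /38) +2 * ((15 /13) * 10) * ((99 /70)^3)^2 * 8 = 21115923847037269 /14286853376250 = 1478.00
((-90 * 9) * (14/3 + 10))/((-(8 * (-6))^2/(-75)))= -12375/32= -386.72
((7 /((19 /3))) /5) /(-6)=-7 /190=-0.04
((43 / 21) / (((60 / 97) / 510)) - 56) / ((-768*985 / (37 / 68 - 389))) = 40241785 / 48011264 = 0.84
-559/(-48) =559/48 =11.65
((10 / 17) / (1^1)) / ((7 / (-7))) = -10 / 17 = -0.59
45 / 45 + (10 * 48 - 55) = 426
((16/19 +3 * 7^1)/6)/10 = 83/228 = 0.36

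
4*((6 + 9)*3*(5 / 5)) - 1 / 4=719 / 4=179.75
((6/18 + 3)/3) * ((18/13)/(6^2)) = 5/117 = 0.04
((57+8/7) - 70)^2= 6889/49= 140.59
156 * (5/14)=390/7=55.71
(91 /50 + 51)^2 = 6974881 /2500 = 2789.95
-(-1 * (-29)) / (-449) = 29 / 449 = 0.06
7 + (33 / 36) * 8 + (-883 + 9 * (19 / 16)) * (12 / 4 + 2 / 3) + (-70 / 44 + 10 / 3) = -560103 / 176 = -3182.40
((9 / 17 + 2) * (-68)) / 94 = -1.83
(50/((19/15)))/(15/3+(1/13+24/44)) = 17875/2546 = 7.02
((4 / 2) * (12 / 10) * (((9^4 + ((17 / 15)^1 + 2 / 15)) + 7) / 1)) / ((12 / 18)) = 591234 / 25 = 23649.36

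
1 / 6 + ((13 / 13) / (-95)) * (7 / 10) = 0.16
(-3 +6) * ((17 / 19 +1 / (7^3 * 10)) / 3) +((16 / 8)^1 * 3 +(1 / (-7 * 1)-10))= -211661 / 65170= -3.25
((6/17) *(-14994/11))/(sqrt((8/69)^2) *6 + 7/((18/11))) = -2190888/22649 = -96.73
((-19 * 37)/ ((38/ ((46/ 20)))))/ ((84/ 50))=-4255/ 168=-25.33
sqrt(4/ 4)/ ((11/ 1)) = 1/ 11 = 0.09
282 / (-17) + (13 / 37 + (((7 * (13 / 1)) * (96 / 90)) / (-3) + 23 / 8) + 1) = -10125817 / 226440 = -44.72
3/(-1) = -3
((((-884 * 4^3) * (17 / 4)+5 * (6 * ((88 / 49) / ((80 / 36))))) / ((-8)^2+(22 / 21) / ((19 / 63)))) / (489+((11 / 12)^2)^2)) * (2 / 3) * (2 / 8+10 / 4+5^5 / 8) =-608607839680128 / 318944103905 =-1908.20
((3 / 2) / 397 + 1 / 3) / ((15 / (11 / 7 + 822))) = 925859 / 50022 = 18.51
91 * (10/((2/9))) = 4095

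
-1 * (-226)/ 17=226/ 17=13.29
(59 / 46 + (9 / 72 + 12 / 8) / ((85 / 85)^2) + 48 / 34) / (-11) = -13511 / 34408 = -0.39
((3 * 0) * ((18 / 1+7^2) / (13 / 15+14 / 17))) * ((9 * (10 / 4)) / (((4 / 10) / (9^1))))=0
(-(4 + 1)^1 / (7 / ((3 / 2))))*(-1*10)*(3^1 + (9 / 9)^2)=300 / 7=42.86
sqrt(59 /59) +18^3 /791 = 6623 /791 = 8.37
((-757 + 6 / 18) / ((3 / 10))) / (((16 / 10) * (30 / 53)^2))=-3188215 / 648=-4920.08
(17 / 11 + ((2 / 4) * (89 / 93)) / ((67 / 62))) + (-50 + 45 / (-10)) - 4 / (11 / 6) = -241855 / 4422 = -54.69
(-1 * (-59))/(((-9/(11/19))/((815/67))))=-528935/11457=-46.17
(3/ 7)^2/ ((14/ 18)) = 81/ 343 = 0.24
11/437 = 0.03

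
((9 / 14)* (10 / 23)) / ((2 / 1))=45 / 322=0.14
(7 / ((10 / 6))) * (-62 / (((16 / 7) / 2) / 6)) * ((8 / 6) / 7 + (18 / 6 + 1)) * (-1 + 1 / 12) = 26257 / 5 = 5251.40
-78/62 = -1.26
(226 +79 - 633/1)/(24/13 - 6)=2132/27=78.96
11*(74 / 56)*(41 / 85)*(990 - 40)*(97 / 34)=153770705 / 8092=19002.81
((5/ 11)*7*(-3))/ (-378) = 5/ 198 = 0.03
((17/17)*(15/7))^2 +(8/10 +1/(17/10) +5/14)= 52789/8330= 6.34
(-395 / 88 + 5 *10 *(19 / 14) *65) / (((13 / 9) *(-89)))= -24428115 / 712712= -34.27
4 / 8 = 1 / 2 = 0.50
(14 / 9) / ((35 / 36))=1.60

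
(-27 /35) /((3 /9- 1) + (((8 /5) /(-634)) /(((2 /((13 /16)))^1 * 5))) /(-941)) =966482280 /835231327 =1.16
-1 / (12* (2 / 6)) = -1 / 4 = -0.25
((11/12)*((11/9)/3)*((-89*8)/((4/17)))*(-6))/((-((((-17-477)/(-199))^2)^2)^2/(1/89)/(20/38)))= -25294663560123822754285/909709983476676064485504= -0.03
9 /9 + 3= 4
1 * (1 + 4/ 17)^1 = 21/ 17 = 1.24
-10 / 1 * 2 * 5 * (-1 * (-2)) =-200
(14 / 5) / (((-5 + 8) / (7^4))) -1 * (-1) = 33629 / 15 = 2241.93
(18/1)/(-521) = -18/521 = -0.03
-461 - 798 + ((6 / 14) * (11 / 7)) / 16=-987023 / 784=-1258.96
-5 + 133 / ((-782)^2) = -3057487 / 611524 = -5.00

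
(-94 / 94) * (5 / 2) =-2.50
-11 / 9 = -1.22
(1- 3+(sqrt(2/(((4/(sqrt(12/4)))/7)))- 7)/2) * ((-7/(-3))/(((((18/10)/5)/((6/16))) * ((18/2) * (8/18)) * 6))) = -1925/3456+175 * sqrt(14) * 3^(1/4)/6912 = -0.43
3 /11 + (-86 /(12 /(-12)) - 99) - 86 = -1086 /11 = -98.73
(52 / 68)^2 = 169 / 289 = 0.58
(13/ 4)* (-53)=-172.25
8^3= 512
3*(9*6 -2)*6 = 936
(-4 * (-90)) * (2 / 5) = 144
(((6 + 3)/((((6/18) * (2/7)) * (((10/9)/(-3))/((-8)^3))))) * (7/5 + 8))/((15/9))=92098944/125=736791.55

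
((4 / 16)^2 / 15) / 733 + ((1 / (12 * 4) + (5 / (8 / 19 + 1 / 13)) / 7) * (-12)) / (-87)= 97965781 / 488060720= 0.20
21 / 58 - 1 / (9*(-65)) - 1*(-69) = 2353513 / 33930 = 69.36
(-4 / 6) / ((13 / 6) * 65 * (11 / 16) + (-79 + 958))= -64 / 93679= -0.00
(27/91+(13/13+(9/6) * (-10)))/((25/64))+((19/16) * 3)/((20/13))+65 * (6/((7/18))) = 141245443/145600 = 970.09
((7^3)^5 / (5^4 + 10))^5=2411865032257058775038130904326570702735480588505508642005857943 / 103244904396875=23360620520174172529561420000000000000000000000000.00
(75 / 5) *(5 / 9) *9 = 75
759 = 759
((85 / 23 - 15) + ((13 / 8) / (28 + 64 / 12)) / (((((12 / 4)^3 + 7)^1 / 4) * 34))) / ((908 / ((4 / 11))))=-60111103 / 13278047200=-0.00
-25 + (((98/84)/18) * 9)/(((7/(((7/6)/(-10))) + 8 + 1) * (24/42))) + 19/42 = -420991/17136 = -24.57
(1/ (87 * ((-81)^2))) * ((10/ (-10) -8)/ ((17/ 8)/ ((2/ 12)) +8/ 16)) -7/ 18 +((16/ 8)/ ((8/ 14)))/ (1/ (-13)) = -154251787/ 3361419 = -45.89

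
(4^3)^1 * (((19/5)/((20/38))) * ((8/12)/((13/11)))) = 254144/975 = 260.66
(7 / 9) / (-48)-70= -30247 / 432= -70.02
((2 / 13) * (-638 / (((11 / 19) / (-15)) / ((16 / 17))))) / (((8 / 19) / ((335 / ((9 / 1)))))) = 140284600 / 663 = 211590.65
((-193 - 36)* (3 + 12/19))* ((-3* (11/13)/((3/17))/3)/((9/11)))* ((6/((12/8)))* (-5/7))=-216684380/15561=-13924.84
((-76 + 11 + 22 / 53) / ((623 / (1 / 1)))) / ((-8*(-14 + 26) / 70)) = 5705 / 75472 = 0.08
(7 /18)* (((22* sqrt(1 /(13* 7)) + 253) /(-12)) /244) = -0.03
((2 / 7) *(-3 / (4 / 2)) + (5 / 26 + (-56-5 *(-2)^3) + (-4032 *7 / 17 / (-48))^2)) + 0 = 62071413 / 52598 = 1180.11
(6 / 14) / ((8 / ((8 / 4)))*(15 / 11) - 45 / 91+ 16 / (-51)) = 21879 / 237199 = 0.09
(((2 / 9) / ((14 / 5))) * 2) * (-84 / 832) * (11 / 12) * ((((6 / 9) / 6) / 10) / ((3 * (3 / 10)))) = -55 / 303264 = -0.00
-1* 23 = -23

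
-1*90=-90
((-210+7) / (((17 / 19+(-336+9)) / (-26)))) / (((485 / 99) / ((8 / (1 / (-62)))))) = 1231061832 / 751265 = 1638.65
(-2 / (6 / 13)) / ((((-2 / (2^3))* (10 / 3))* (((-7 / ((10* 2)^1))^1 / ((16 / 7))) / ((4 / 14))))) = -3328 / 343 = -9.70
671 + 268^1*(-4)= -401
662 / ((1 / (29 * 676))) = 12977848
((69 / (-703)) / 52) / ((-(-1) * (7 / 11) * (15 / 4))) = -253 / 319865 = -0.00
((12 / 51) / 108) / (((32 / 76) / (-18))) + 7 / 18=181 / 612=0.30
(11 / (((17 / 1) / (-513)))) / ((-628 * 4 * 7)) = 5643 / 298928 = 0.02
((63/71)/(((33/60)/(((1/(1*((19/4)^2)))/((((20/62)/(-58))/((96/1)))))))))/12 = -28998144/281941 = -102.85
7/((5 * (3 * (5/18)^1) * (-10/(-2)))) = 42/125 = 0.34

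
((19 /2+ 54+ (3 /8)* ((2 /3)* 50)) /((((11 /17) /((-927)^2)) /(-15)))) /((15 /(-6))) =6661518408 /11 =605592582.55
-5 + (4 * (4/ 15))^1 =-59/ 15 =-3.93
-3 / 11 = -0.27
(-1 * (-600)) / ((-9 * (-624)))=25 / 234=0.11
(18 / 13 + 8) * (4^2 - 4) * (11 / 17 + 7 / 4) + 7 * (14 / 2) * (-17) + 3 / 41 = -5101172 / 9061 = -562.98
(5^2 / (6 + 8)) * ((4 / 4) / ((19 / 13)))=325 / 266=1.22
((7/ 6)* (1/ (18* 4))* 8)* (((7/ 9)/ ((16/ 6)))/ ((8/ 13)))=0.06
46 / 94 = 23 / 47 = 0.49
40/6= 20/3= 6.67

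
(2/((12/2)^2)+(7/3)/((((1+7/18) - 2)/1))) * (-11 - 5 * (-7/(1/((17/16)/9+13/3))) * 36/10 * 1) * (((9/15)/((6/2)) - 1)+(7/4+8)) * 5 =-92586.59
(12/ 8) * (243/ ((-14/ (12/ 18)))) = -243/ 14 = -17.36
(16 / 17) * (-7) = -112 / 17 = -6.59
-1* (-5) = 5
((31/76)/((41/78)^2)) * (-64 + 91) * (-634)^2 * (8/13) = 314905192992/31939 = 9859582.11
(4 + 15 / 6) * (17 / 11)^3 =63869 / 2662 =23.99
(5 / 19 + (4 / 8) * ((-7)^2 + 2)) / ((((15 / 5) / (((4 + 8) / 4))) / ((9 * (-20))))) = -88110 / 19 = -4637.37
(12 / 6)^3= 8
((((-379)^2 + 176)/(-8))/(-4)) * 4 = 143817/8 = 17977.12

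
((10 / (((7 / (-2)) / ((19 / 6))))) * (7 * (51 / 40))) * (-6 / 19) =51 / 2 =25.50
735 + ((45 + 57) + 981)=1818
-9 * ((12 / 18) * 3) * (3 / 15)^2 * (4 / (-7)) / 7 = 72 / 1225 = 0.06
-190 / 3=-63.33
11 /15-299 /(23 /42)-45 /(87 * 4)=-948989 /1740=-545.40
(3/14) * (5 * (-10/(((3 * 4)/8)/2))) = -100/7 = -14.29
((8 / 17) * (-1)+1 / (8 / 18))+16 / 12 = 635 / 204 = 3.11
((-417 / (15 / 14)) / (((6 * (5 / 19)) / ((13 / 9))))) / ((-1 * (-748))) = -240331 / 504900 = -0.48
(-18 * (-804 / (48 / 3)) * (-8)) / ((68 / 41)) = -74169 / 17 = -4362.88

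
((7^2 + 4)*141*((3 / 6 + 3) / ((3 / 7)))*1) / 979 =122059 / 1958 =62.34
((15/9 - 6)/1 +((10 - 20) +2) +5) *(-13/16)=143/24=5.96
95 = 95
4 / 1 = 4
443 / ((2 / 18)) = 3987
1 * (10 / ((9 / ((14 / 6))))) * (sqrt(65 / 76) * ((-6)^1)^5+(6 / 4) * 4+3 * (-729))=-10080 * sqrt(1235) / 19 - 50890 / 9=-24298.50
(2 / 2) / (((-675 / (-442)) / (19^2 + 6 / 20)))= 798473 / 3375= 236.58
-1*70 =-70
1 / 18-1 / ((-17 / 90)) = 1637 / 306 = 5.35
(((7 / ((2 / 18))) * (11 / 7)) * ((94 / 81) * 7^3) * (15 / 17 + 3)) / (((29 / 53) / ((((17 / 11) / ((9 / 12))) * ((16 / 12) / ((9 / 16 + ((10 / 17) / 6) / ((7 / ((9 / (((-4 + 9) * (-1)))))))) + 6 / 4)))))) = 377073.41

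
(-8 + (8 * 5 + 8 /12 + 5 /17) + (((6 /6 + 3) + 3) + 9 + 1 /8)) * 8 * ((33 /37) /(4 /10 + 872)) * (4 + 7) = 12116335 /2743698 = 4.42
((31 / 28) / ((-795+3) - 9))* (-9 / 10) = 31 / 24920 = 0.00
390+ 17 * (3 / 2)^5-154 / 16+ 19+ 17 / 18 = 152471 / 288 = 529.41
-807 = -807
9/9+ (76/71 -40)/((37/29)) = -77529/2627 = -29.51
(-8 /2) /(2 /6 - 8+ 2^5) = -12 /73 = -0.16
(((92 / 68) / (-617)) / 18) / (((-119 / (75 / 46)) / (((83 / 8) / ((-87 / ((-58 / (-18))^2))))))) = -60175 / 29117799648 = -0.00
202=202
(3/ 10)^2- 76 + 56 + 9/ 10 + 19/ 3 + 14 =1.32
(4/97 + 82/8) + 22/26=56177/5044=11.14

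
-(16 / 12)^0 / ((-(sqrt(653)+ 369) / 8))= 738 / 33877 - 2 * sqrt(653) / 33877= 0.02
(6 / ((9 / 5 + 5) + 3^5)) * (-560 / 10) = -1680 / 1249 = -1.35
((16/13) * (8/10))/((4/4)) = 64/65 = 0.98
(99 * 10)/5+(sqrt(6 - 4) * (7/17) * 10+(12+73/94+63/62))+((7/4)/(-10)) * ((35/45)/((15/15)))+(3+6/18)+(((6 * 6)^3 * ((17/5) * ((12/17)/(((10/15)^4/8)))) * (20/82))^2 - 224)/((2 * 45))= 70 * sqrt(2)/17+3995267197834161509/293906040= 13593688648.06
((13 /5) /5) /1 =13 /25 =0.52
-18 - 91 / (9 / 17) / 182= -18.94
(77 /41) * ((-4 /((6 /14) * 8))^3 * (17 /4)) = -448987 /35424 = -12.67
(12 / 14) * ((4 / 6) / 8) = 1 / 14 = 0.07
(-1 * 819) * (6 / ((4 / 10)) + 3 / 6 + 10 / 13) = -26649 / 2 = -13324.50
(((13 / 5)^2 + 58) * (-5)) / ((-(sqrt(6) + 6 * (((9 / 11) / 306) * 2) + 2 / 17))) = -4238542 / 522575 + 56614811 * sqrt(6) / 1045150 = 124.58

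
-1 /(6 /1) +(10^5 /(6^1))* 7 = 116666.50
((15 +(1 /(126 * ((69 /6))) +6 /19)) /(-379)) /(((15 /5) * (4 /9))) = -210839 /6956166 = -0.03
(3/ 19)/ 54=1/ 342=0.00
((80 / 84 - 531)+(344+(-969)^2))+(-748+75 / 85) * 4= 334075774 / 357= 935786.48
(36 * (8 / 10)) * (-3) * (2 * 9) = -1555.20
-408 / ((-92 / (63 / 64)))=3213 / 736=4.37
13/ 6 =2.17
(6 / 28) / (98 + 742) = 1 / 3920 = 0.00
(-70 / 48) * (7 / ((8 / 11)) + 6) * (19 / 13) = -83125 / 2496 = -33.30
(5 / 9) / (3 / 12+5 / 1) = 20 / 189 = 0.11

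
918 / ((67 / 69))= 63342 / 67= 945.40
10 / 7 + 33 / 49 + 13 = 740 / 49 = 15.10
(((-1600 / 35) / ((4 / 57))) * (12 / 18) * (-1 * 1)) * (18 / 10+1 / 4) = 890.29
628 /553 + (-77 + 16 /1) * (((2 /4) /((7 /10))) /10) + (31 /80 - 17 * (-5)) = 519289 /6320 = 82.17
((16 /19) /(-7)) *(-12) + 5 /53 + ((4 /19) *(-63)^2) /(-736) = 522245 /1297016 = 0.40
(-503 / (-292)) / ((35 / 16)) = 2012 / 2555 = 0.79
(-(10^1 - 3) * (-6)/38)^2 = 441/361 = 1.22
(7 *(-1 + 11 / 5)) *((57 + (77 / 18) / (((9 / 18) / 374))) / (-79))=-410354 / 1185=-346.29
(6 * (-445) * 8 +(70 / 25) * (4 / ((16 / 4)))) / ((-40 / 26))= 13882.18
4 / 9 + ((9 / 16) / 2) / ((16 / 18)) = 1753 / 2304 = 0.76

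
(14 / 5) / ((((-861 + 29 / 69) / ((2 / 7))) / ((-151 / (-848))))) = -10419 / 62942800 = -0.00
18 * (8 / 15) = 48 / 5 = 9.60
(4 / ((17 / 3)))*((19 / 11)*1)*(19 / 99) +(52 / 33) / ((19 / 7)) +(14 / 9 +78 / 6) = 5406385 / 351747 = 15.37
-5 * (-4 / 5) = 4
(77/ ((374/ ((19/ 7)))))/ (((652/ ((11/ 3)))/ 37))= 7733/ 66504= 0.12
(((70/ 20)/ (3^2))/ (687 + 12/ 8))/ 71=0.00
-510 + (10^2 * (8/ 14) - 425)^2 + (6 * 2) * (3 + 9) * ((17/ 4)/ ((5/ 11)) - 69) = 126219.28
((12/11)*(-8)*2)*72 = -13824/11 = -1256.73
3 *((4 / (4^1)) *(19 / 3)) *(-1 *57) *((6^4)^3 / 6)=-392909211648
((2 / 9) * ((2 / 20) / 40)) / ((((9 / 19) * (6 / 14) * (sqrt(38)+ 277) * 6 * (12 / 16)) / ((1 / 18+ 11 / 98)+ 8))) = 9478663 / 528328133550 - 34219 * sqrt(38) / 528328133550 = 0.00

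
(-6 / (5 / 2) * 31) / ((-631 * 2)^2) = -93 / 1990805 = -0.00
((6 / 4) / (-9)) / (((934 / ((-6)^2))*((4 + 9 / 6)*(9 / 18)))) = -12 / 5137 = -0.00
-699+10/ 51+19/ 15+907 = 53413/ 255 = 209.46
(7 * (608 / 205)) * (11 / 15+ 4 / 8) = 78736 / 3075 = 25.61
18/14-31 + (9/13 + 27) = -184/91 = -2.02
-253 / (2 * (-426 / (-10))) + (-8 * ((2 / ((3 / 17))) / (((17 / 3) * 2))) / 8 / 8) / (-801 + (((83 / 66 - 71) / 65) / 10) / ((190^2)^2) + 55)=-52756568820711572795 / 17767246289365960878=-2.97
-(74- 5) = -69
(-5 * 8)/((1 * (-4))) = 10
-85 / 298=-0.29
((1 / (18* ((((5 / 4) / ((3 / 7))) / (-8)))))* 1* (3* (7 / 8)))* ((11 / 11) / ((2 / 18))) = -3.60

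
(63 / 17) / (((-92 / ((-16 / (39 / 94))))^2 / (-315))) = -205.11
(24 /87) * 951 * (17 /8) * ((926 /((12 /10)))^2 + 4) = 28881057529 /87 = 331966178.49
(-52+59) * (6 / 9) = 14 / 3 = 4.67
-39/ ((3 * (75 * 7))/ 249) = -1079/ 175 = -6.17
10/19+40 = 770/19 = 40.53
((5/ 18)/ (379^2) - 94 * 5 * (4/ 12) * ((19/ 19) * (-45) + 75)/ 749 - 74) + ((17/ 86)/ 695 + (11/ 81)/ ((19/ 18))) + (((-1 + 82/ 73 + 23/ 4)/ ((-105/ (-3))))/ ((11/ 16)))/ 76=-1862243640488223122/ 23236544918064555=-80.14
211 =211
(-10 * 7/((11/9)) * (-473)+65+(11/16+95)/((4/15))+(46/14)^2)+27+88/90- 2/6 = 3888176129/141120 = 27552.27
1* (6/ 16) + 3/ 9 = 17/ 24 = 0.71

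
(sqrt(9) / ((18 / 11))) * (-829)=-9119 / 6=-1519.83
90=90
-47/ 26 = -1.81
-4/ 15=-0.27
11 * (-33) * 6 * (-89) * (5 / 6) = 161535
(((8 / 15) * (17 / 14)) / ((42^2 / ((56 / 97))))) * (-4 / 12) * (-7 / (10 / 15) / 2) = 34 / 91665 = 0.00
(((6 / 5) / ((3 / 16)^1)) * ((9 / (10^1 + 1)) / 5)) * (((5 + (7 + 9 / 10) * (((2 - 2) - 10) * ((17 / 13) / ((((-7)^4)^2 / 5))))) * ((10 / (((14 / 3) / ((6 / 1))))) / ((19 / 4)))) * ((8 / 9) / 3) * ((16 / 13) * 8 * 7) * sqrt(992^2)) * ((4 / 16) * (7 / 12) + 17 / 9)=356877461781217280 / 610855608363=584225.56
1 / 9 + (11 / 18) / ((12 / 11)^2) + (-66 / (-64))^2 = 140017 / 82944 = 1.69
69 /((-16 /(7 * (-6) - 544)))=20217 /8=2527.12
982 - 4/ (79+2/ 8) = 311278/ 317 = 981.95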